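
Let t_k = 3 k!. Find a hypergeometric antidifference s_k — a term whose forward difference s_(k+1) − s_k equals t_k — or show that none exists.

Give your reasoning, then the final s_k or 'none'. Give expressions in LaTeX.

none (Gosper's algorithm certifies no s_k)

t_(k+1)/t_k = k + 1.
Normal form (A,B,C) = (k + 1, 1, 1).
Key eq: (k + 1)·f(k+1) = (1)·f(k) + (1).
From deg A=1, deg B=0, deg C=0: d=-1.
deg f ≤ -1 is impossible — no certificate.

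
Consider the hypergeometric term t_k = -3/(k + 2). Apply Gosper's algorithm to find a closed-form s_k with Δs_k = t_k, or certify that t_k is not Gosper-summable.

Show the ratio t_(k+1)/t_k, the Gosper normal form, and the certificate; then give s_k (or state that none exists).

The ratio is (k + 2)/(k + 3).
Normal form (A,B,C) = (k + 2, k + 3, 1).
Solve (k + 2)·f(k+1) − (k + 2)·f(k) = 1.
d = 0 from the (1,1,0) case.
Generic f = c0 gives residual -1; -1 = 0 cannot hold, so t_k is not Gosper-summable.

none — t_k is not Gosper-summable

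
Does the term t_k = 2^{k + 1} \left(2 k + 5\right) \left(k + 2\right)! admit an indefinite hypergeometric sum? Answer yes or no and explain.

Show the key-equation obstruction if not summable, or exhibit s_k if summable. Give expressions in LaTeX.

Yes. s_k = 2^{k + 1} \left(k + 2\right)!.

r(k) = 2*(k + 3)*(2*k + 7)/(2*k + 5) after simplifying.
Gosper form: A/B · C(k+1)/C(k) with A=2*k + 6, B=1, C=k + 5/2.
Set up (2*k + 6)·f(k+1) − (1)·f(k) − (k + 5/2) = 0.
deg f ≤ 0 (via 1,0,1).
Solve for f: f(k) = 1/2 (degree 0 ≤ 0).
Then R = B(k−1)f/C = 1/(2*k + 5), so s_k = R(k)·t_k = 2**(k + 1)*factorial(k + 2).
s_(k+1) − s_k = 2**(k + 1)*(2*k + 5)*factorial(k + 2) = t_k.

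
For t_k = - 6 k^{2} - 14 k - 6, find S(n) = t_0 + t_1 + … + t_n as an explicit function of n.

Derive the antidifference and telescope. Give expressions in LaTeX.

S(n) = - 2 n^{3} - 10 n^{2} - 14 n - 6

Ratio r(k) = (3*k**2 + 13*k + 13)/(3*k**2 + 7*k + 3).
So A=1 and B=1, with C=k**2 + 7*k/3 + 1.
f must satisfy (1)·f(k+1) − (1)·f(k) = k**2 + 7*k/3 + 1.
Degrees (0,0,2) ⇒ d ≤ 3.
Match coefficients ⇒ f(k) = k**2*(k + 2)/3.
R(k) = B(k−1)·f(k)/C(k) = k**2*(k + 2)/(3*k**2 + 7*k + 3); s_k = R·t_k = 2*k**2*(-k - 2).
Check: Δs_k = -6*k**2 - 14*k - 6. ✓
Telescope: S(n) = s_(n+1) − s_(0) = -2*n**3 - 10*n**2 - 14*n - 6 − (0) = -2*n**3 - 10*n**2 - 14*n - 6.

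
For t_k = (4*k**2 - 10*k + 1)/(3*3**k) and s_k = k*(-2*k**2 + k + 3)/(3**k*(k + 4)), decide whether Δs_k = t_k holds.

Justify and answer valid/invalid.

Invalid: residual 4*(-k**3 - 3*k**2 + 12*k - 1)/(3**k*(k**2 + 9*k + 20)) ≠ 0.

s_(k+1) = (k + 1)*(k - 2*(k + 1)**2 + 4)/(3*3**k*(k + 5))
s_(k+1) − s_k = (4*k**4 + 14*k**3 - 45*k**2 - 47*k + 8)/(3*3**k*(k**2 + 9*k + 20))
(s_(k+1) − s_k) − t_k = 4*(-k**3 - 3*k**2 + 12*k - 1)/(3**k*(k**2 + 9*k + 20))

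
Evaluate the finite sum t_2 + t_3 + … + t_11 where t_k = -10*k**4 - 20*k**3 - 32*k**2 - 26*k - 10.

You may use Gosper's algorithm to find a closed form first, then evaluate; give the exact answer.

Compute t_(k+1)/t_k: get (5*k**4 + 30*k**3 + 76*k**2 + 95*k + 49)/(5*k**4 + 10*k**3 + 16*k**2 + 13*k + 5).
So A=1 and B=1, with C=k**4 + 2*k**3 + 16*k**2/5 + 13*k/5 + 1.
Solve (1)·f(k+1) − (1)·f(k) = k**4 + 2*k**3 + 16*k**2/5 + 13*k/5 + 1.
From deg A=0, deg B=0, deg C=4: d=5.
Match coefficients ⇒ f(k) = k*(k**4 + 2*k**2 + k + 1)/5.
So s_k = (B(k−1)f/C)·t_k = (k*(k**4 + 2*k**2 + k + 1)/(5*k**4 + 10*k**3 + 16*k**2 + 13*k + 5))·t_k = 2*k*(-k**4 - 2*k**2 - k - 1).
Verify: -10*k**4 - 20*k**3 - 32*k**2 - 26*k - 10 matches t_k.
Evaluate s at k=12 and k=2: -504888 and -108; difference -504780.

Σ = -504780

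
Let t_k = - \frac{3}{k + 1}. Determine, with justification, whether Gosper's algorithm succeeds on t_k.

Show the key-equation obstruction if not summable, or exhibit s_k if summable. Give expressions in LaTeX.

Ratio r(k) = (k + 1)/(k + 2).
A = k + 1, B = k + 2, C = 1.
Solve (k + 1)·f(k+1) − (k + 1)·f(k) = 1.
From deg A=1, deg B=1, deg C=0: d=0.
f = c0 ⇒ A·f(k+1) − B(k−1)·f(k) − C = -1. The system {-1 = 0} is inconsistent; no antidifference.

No. Not Gosper-summable.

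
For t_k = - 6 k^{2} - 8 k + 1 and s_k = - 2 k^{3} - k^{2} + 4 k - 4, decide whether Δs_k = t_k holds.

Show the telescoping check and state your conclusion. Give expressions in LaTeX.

Valid — Δs_k = t_k.

s_(k+1) = 4*k - 2*(k + 1)**3 - (k + 1)**2
s_(k+1) − s_k = -6*k**2 - 8*k + 1
(s_(k+1) − s_k) − t_k = 0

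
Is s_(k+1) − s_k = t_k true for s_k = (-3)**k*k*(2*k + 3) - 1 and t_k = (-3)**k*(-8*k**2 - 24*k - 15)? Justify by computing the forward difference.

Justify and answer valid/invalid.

valid (s_(k+1) − s_k reduces to t_k)

s_(k+1) = (-3)**(k + 1)*(k + 1)*(2*k + 5) - 1
s_(k+1) − s_k = (-3)**k*(-8*k**2 - 24*k - 15)
(s_(k+1) − s_k) − t_k = 0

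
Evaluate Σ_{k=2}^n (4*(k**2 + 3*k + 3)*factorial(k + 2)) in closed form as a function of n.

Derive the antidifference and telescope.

t_(k+1)/t_k = (k + 3)*(3*k + (k + 1)**2 + 6)/(k**2 + 3*k + 3).
So A=k + 3 and B=1, with C=k**2 + 3*k + 3.
Set up (k + 3)·f(k+1) − (1)·f(k) − (k**2 + 3*k + 3) = 0.
Bound: deg f ≤ 1.
A polynomial solution: f(k) = k.
So s_k = (B(k−1)f/C)·t_k = (k/(k**2 + 3*k + 3))·t_k = 4*k*factorial(k + 2).
Δs = 4*(k**2 + 3*k + 3)*factorial(k + 2), as required.
s_(n+1) = 4*(n + 1)*factorial(n + 3) and s_(2) = 192, so S(n) = 4*n*factorial(n + 3) + 4*factorial(n + 3) - 192.

S(n) = 4*n*factorial(n + 3) + 4*factorial(n + 3) - 192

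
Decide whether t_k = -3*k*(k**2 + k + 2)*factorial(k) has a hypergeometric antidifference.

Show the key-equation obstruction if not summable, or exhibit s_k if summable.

Yes. s_k = -3*k*(k - 1)*factorial(k).

Ratio r(k) = (k + 1)**2*(k + (k + 1)**2 + 3)/(k*(k**2 + k + 2)).
Gosper form: A/B · C(k+1)/C(k) with A=k + 1, B=1, C=k**3 + k**2 + 2*k.
Need (k + 1)·f(k+1) − (1)·f(k) = k**3 + k**2 + 2*k.
deg f ≤ 2 (via 1,0,3).
Solve for f: f(k) = k*(k - 1) (degree 2 ≤ 2).
Certificate R = B(k−1)f/C = (k - 1)/(k**2 + k + 2) gives s_k = -3*k*(k - 1)*factorial(k).
Check: Δs_k = -3*k*(k**2 + k + 2)*factorial(k). ✓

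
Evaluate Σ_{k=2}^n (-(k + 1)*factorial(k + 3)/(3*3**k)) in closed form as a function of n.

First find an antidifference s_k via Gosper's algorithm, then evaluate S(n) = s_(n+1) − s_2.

t_(k+1)/t_k = (k + 2)*(k + 4)/(3*(k + 1)).
Factor: A=k/3 + 4/3; B=1; C=k + 1.
Need (k/3 + 4/3)·f(k+1) − (1)·f(k) = k + 1.
Degrees (1,0,1) ⇒ d ≤ 0.
Match coefficients ⇒ f(k) = 3.
Then R = B(k−1)f/C = 3/(k + 1), so s_k = R(k)·t_k = -factorial(k + 3)/3**k.
Check: Δs_k = -(k + 1)*factorial(k + 3)/(3*3**k). ✓
s_(n+1) = -3**(-n - 1)*factorial(n + 4) and s_(2) = -40/3, so S(n) = 40/3 - factorial(n + 4)/(3*3**n).

S(n) = 40/3 - factorial(n + 4)/(3*3**n)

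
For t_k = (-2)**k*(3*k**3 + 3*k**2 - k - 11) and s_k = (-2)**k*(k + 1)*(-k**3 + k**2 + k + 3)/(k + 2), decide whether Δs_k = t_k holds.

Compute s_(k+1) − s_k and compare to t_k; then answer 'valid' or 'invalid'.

Invalid: residual (-2)**k*(-3*k**4 - 10*k**3 - 4*k**2 + 14*k + 25)/(k**2 + 5*k + 6) ≠ 0.

s_(k+1) = (-2)**(k + 1)*(k + 2)*(k - (k + 1)**3 + (k + 1)**2 + 4)/(k + 3)
s_(k+1) − s_k = (-2)**k*(3*k**5 + 15*k**4 + 22*k**3 - 2*k**2 - 47*k - 41)/(k**2 + 5*k + 6)
(s_(k+1) − s_k) − t_k = (-2)**k*(-3*k**4 - 10*k**3 - 4*k**2 + 14*k + 25)/(k**2 + 5*k + 6)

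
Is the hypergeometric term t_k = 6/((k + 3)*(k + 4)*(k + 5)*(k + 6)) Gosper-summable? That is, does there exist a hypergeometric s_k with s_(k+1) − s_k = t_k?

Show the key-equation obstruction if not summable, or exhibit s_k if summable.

t_(k+1)/t_k = (k + 3)/(k + 7).
A = k + 3, B = k + 7, C = 1.
f must satisfy (k + 3)·f(k+1) − (k + 6)·f(k) = 1.
d = 3 from the (1,1,0) case.
Solve for f: f(k) = k*(k**2 + 12*k + 47)/180 (degree 3 ≤ 3).
R(k) = B(k−1)·f(k)/C(k) = k*(k + 6)*(k**2 + 12*k + 47)/180; s_k = R·t_k = k*(k**2 + 12*k + 47)/(30*(k + 3)*(k + 4)*(k + 5)).
Verify: 6/(k**4 + 18*k**3 + 119*k**2 + 342*k + 360) matches t_k.

Yes. s_k = k*(k**2 + 12*k + 47)/(30*(k + 3)*(k + 4)*(k + 5)).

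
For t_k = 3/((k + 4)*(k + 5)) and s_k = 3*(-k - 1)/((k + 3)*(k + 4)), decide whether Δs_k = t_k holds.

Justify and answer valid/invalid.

s_(k+1) = 3*(-k - 2)/((k + 4)*(k + 5))
s_(k+1) − s_k = 3*(k - 1)/(k**3 + 12*k**2 + 47*k + 60)
(s_(k+1) − s_k) − t_k = -12/(k**3 + 12*k**2 + 47*k + 60)

Invalid: residual -12/(k**3 + 12*k**2 + 47*k + 60) ≠ 0.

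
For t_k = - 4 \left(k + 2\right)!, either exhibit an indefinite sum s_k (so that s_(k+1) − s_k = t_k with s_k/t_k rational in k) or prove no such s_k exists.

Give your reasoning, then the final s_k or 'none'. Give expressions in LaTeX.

t_(k+1)/t_k = k + 3.
Take A(k)=k + 3, B(k)=1, C(k)=1.
Solve (k + 3)·f(k+1) − (1)·f(k) = 1.
d = -1 from the (1,0,0) case.
deg f ≤ -1 is impossible — no certificate.

none — t_k is not Gosper-summable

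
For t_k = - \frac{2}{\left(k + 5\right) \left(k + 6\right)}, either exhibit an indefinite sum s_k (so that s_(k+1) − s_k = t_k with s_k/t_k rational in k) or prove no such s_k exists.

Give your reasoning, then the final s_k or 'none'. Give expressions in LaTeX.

s_k = - \frac{2 k}{5 k + 25}

r(k) = (k + 5)/(k + 7) after simplifying.
Normal form (A,B,C) = (k + 5, k + 7, 1).
Need (k + 5)·f(k+1) − (k + 6)·f(k) = 1.
deg f ≤ 1 (via 1,1,0).
Solving with deg f ≤ 1: f(k) = k/5.
R(k) = B(k−1)·f(k)/C(k) = k*(k + 6)/5; s_k = R·t_k = -2*k/(5*k + 25).
Check: Δs_k = -2/(k**2 + 11*k + 30). ✓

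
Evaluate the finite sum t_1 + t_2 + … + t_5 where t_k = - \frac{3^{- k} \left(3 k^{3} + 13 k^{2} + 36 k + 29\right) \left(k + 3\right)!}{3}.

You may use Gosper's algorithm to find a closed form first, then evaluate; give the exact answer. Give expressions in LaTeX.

The ratio is (3*k**4 + 34*k**3 + 159*k**2 + 365*k + 324)/(3*(3*k**3 + 13*k**2 + 36*k + 29)).
A = k/3 + 4/3, B = 1, C = k**3 + 13*k**2/3 + 12*k + 29/3.
Set up (k/3 + 4/3)·f(k+1) − (1)·f(k) − (k**3 + 13*k**2/3 + 12*k + 29/3) = 0.
Bound: deg f ≤ 2.
Solving with deg f ≤ 2: f(k) = (k + 1)*(3*k + 1).
Certificate R = B(k−1)f/C = 3*(k + 1)*(3*k + 1)/(3*k**3 + 13*k**2 + 36*k + 29) gives s_k = -(k + 1)*(3*k + 1)*factorial(k + 3)/3**k.
Verify: -(3*k**3 + 13*k**2 + 36*k + 29)*factorial(k + 3)/(3*3**k) matches t_k.
Σ_(k=1)^(5) t_k = s_(6) − s_(1) = -595840/9 − (-64) = -595264/9.

Σ = -595264/9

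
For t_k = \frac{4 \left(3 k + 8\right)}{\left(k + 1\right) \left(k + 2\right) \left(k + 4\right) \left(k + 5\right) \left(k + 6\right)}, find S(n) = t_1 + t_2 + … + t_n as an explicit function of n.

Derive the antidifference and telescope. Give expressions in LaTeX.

S(n) = \frac{n \left(n^{2} + 13 n + 52\right)}{15 \left(n^{3} + 13 n^{2} + 52 n + 60\right)}

t_(k+1)/t_k = (k + 1)*(k + 4)*(3*k + 11)/((k + 3)*(k + 7)*(3*k + 8)).
A = k + 1, B = k + 7, C = k**2 + 17*k/3 + 8.
f must satisfy (k + 1)·f(k+1) − (k + 6)·f(k) = k**2 + 17*k/3 + 8.
deg f ≤ 5 (via 1,1,2).
A polynomial solution: f(k) = k*(k + 2)*(k + 3)*(k**2 + 10*k + 29)/60.
Then R = B(k−1)f/C = k*(k + 2)*(k + 6)*(k**2 + 10*k + 29)/(20*(3*k + 8)), so s_k = R(k)·t_k = k*(k**2 + 10*k + 29)/(5*(k**3 + 10*k**2 + 29*k + 20)).
s_(k+1) − s_k = 4*(3*k + 8)/(k**5 + 18*k**4 + 121*k**3 + 372*k**2 + 508*k + 240) = t_k.
Evaluate: s_(n+1) = (n**3 + 13*n**2 + 52*n + 40)/(5*(n**3 + 13*n**2 + 52*n + 60)); subtract s_(1) = 2/15 ⇒ S(n) = n*(n**2 + 13*n + 52)/(15*(n**3 + 13*n**2 + 52*n + 60)).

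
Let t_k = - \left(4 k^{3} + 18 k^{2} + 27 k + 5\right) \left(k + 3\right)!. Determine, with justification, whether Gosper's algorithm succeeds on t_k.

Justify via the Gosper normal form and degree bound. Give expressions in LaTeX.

Yes. s_k = \left(- 4 k^{2} + 2 k + 1\right) \left(k + 3\right)!.

Compute t_(k+1)/t_k: get (4*k**4 + 46*k**3 + 195*k**2 + 354*k + 216)/(4*k**3 + 18*k**2 + 27*k + 5).
A = k + 4, B = 1, C = k**3 + 9*k**2/2 + 27*k/4 + 5/4.
Solve (k + 4)·f(k+1) − (1)·f(k) = k**3 + 9*k**2/2 + 27*k/4 + 5/4.
deg f ≤ 2 (via 1,0,3).
Solve for f: f(k) = (4*k**2 - 2*k - 1)/4 (degree 2 ≤ 2).
R(k) = B(k−1)·f(k)/C(k) = (4*k**2 - 2*k - 1)/(4*k**3 + 18*k**2 + 27*k + 5); s_k = R·t_k = (-4*k**2 + 2*k + 1)*factorial(k + 3).
s_(k+1) − s_k = -(4*k**3 + 18*k**2 + 27*k + 5)*factorial(k + 3) = t_k.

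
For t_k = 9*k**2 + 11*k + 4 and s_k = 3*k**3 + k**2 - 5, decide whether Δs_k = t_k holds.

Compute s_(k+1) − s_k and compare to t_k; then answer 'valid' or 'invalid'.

Valid — Δs_k = t_k.

s_(k+1) = 3*(k + 1)**3 + (k + 1)**2 - 5
s_(k+1) − s_k = 9*k**2 + 11*k + 4
(s_(k+1) − s_k) − t_k = 0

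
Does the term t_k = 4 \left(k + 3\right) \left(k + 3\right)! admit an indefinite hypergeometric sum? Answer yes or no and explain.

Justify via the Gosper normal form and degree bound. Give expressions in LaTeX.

Yes. s_k = 4 \left(k + 3\right)!.

Ratio r(k) = (k + 4)**2/(k + 3).
Normal form (A,B,C) = (k + 4, 1, k + 3).
Need (k + 4)·f(k+1) − (1)·f(k) = k + 3.
From deg A=1, deg B=0, deg C=1: d=0.
Coefficient equations give f(k) = 1.
R(k) = B(k−1)·f(k)/C(k) = 1/(k + 3); s_k = R·t_k = 4*factorial(k + 3).
Δs = 4*(k + 3)*factorial(k + 3), as required.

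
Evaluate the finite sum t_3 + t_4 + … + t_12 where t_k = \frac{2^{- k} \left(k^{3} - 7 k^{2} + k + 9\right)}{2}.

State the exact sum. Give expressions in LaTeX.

Compute t_(k+1)/t_k: get (k**3/2 - 2*k**2 - 5*k + 2)/(k**3 - 7*k**2 + k + 9).
Normal form (A,B,C) = (1/2, 1, k**3 - 7*k**2 + k + 9).
f must satisfy (1/2)·f(k+1) − (1)·f(k) = k**3 - 7*k**2 + k + 9.
Degrees (0,0,3) ⇒ d ≤ 3.
Solve for f: f(k) = -2*(k**3 - 4*k**2 - 4*k + 2) (degree 3 ≤ 3).
So s_k = (B(k−1)f/C)·t_k = (-2*(k**3 - 4*k**2 - 4*k + 2)/((k + 1)*(k**2 - 8*k + 9)))·t_k = (-k**3 + 4*k**2 + 4*k - 2)/2**k.
Δs = (k**3 - 7*k**2 + k + 9)/(2*2**k), as required.
Telescoping: Σ = s_(13) − s_(3) = -1471/8192 − (19/8) = -20927/8192.

Σ = -20927/8192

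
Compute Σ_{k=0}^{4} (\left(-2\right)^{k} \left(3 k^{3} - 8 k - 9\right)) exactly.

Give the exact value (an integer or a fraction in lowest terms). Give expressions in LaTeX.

Σ = 2047

The ratio is 2*(-8*k + 3*(k + 1)**3 - 17)/(-3*k**3 + 8*k + 9).
Factor: A=-2; B=1; C=k**3 - 8*k/3 - 3.
Solve (-2)·f(k+1) − (1)·f(k) = k**3 - 8*k/3 - 3.
deg f ≤ 3 (via 0,0,3).
Match coefficients ⇒ f(k) = -(k**3 - 2*k**2 - 2*k - 1)/3.
Certificate R = B(k−1)f/C = -(k**3 - 2*k**2 - 2*k - 1)/(3*k**3 - 8*k - 9) gives s_k = (-2)**k*(-k**3 + 2*k**2 + 2*k + 1).
Δs = (-2)**k*(3*k**3 - 8*k - 9), as required.
Evaluate s at k=5 and k=0: 2048 and 1; difference 2047.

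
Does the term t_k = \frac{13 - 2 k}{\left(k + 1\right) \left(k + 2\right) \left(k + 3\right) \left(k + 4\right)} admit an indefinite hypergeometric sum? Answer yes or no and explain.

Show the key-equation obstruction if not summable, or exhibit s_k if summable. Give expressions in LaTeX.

Yes. s_k = \frac{k \left(2 k^{2} + 12 k + 25\right)}{3 \left(k + 1\right) \left(k + 2\right) \left(k + 3\right)}.

Compute t_(k+1)/t_k: get (k + 1)*(2*k - 11)/((k + 5)*(2*k - 13)).
Factor: A=k + 1; B=k + 5; C=k - 13/2.
Key eq: (k + 1)·f(k+1) = (k + 4)·f(k) + (k - 13/2).
Bound: deg f ≤ 3.
Solve for f: f(k) = -k*(2*k**2 + 12*k + 25)/6 (degree 3 ≤ 3).
R(k) = B(k−1)·f(k)/C(k) = -k*(k + 4)*(2*k**2 + 12*k + 25)/(3*(2*k - 13)); s_k = R·t_k = k*(2*k**2 + 12*k + 25)/(3*(k + 1)*(k + 2)*(k + 3)).
s_(k+1) − s_k = (13 - 2*k)/(k**4 + 10*k**3 + 35*k**2 + 50*k + 24) = t_k.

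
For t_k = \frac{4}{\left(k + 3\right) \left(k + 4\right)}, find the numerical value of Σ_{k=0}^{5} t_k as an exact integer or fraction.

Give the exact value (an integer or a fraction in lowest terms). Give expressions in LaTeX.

t_(k+1)/t_k = (k + 3)/(k + 5).
Gosper form: A/B · C(k+1)/C(k) with A=k + 3, B=k + 5, C=1.
Set up (k + 3)·f(k+1) − (k + 4)·f(k) − (1) = 0.
deg f ≤ 1 (via 1,1,0).
Match coefficients ⇒ f(k) = k/3.
Certificate R = B(k−1)f/C = k*(k + 4)/3 gives s_k = 4*k/(3*(k + 3)).
Verify: 4/(k**2 + 7*k + 12) matches t_k.
Sum = s_(6) − s_(0); s_(6) = 8/9, s_(0) = 0 ⇒ 8/9.

Σ = 8/9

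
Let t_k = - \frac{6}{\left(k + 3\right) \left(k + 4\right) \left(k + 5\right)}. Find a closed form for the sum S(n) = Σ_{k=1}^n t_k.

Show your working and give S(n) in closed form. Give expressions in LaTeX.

The ratio is (k + 3)/(k + 6).
Take A(k)=k + 3, B(k)=k + 6, C(k)=1.
Need (k + 3)·f(k+1) − (k + 5)·f(k) = 1.
deg f ≤ 2 (via 1,1,0).
Solve for f: f(k) = k*(k + 7)/24 (degree 2 ≤ 2).
So s_k = (B(k−1)f/C)·t_k = (k*(k + 5)*(k + 7)/24)·t_k = k*(-k - 7)/(4*(k + 3)*(k + 4)).
Check: Δs_k = -6/(k**3 + 12*k**2 + 47*k + 60). ✓
Telescope: S(n) = s_(n+1) − s_(1) = (-n**2 - 9*n - 8)/(4*(n**2 + 9*n + 20)) − (-1/10) = 3*n*(-n - 9)/(20*(n**2 + 9*n + 20)).

S(n) = \frac{3 n \left(- n - 9\right)}{20 \left(n^{2} + 9 n + 20\right)}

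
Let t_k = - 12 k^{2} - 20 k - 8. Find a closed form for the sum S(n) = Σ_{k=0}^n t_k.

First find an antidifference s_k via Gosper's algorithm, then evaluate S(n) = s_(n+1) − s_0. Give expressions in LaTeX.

Ratio r(k) = (3*k**2 + 11*k + 10)/(3*k**2 + 5*k + 2).
Normal form (A,B,C) = (1, 1, k**2 + 5*k/3 + 2/3).
f must satisfy (1)·f(k+1) − (1)·f(k) = k**2 + 5*k/3 + 2/3.
Bound: deg f ≤ 3.
Coefficient equations give f(k) = k**2*(k + 1)/3.
R(k) = B(k−1)·f(k)/C(k) = k**2/(3*k + 2); s_k = R·t_k = 4*k**2*(-k - 1).
Verify: -12*k**2 - 20*k - 8 matches t_k.
s_(n+1) = -4*n**3 - 16*n**2 - 20*n - 8 and s_(0) = 0, so S(n) = -4*n**3 - 16*n**2 - 20*n - 8.

S(n) = - 4 n^{3} - 16 n^{2} - 20 n - 8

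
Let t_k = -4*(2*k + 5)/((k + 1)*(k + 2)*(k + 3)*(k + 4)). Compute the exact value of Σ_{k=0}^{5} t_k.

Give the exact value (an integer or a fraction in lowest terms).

Σ = -80/63

Step 1: r(k) = (k + 1)*(2*k + 7)/((k + 5)*(2*k + 5)).
A = k + 1, B = k + 5, C = k + 5/2.
Key eq: (k + 1)·f(k+1) = (k + 4)·f(k) + (k + 5/2).
Degrees (1,1,1) ⇒ d ≤ 3.
Coefficient equations give f(k) = k*(k + 2)*(k + 4)/6.
So s_k = (B(k−1)f/C)·t_k = (k*(k + 2)*(k + 4)**2/(3*(2*k + 5)))·t_k = 4*k*(-k - 4)/(3*(k**2 + 4*k + 3)).
Δs = 4*(-2*k - 5)/(k**4 + 10*k**3 + 35*k**2 + 50*k + 24), as required.
Σ_(k=0)^(5) t_k = s_(6) − s_(0) = -80/63 − (0) = -80/63.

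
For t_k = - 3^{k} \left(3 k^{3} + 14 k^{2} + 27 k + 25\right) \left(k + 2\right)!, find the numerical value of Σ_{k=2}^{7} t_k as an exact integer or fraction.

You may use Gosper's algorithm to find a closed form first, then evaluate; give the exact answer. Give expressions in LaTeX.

Σ = -1571364747504

Ratio r(k) = 3*(3*k**4 + 32*k**3 + 133*k**2 + 261*k + 207)/(3*k**3 + 14*k**2 + 27*k + 25).
Normal form (A,B,C) = (3*k + 9, 1, k**3 + 14*k**2/3 + 9*k + 25/3).
Solve (3*k + 9)·f(k+1) − (1)·f(k) = k**3 + 14*k**2/3 + 9*k + 25/3.
d = 2 from the (1,0,3) case.
Match coefficients ⇒ f(k) = (k**2 + 2)/3.
Get s_k = R·t_k = -3**k*(k**2 + 2)*factorial(k + 2) with R(k) = B(k−1)f(k)/C(k) = (k**2 + 2)/(3*k**3 + 14*k**2 + 27*k + 25).
s_(k+1) − s_k = -3**k*(3*k**3 + 14*k**2 + 27*k + 25)*factorial(k + 2) = t_k.
Telescoping: Σ = s_(8) − s_(2) = -1571364748800 − (-1296) = -1571364747504.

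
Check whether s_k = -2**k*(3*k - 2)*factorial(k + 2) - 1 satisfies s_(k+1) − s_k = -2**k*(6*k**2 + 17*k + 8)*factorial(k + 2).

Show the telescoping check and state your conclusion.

valid (s_(k+1) − s_k reduces to t_k)

s_(k+1) = -2**(k + 1)*(3*k + 1)*factorial(k + 3) - 1
s_(k+1) − s_k = -2**k*(6*k**2 + 17*k + 8)*factorial(k + 2)
(s_(k+1) − s_k) − t_k = 0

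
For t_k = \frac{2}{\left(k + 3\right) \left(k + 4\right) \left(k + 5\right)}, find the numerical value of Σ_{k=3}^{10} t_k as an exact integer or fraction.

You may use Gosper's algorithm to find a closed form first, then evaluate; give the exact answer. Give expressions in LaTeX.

Σ = 2/105

t_(k+1)/t_k = (k + 3)/(k + 6).
A = k + 3, B = k + 6, C = 1.
Solve (k + 3)·f(k+1) − (k + 5)·f(k) = 1.
d = 2 from the (1,1,0) case.
A polynomial solution: f(k) = k*(k + 7)/24.
Certificate R = B(k−1)f/C = k*(k + 5)*(k + 7)/24 gives s_k = k*(k + 7)/(12*(k + 3)*(k + 4)).
Δs = 2/(k**3 + 12*k**2 + 47*k + 60), as required.
Telescoping: Σ = s_(11) − s_(3) = 11/140 − (5/84) = 2/105.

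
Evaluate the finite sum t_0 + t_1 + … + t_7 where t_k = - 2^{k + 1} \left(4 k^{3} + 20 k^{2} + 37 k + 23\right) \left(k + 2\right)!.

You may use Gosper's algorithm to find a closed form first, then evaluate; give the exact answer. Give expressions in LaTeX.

t_(k+1)/t_k = 2*(4*k**4 + 44*k**3 + 185*k**2 + 351*k + 252)/(4*k**3 + 20*k**2 + 37*k + 23).
Factor: A=2*k + 6; B=1; C=k**3 + 5*k**2 + 37*k/4 + 23/4.
Key eq: (2*k + 6)·f(k+1) = (1)·f(k) + (k**3 + 5*k**2 + 37*k/4 + 23/4).
Bound: deg f ≤ 2.
A polynomial solution: f(k) = (2*k**2 + k + 1)/4.
Certificate R = B(k−1)f/C = (2*k**2 + k + 1)/(4*k**3 + 20*k**2 + 37*k + 23) gives s_k = -2**(k + 1)*(2*k**2 + k + 1)*factorial(k + 2).
Check: Δs_k = -2**(k + 1)*(4*k**3 + 20*k**2 + 37*k + 23)*factorial(k + 2). ✓
Sum = s_(8) − s_(0); s_(8) = -254538547200, s_(0) = -4 ⇒ -254538547196.

Σ = -254538547196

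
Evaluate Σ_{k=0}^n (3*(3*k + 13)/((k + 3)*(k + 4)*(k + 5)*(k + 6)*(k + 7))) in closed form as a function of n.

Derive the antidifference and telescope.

S(n) = (n**3 + 17*n**2 + 94*n + 78)/(30*(n**3 + 17*n**2 + 94*n + 168))

Compute t_(k+1)/t_k: get (k + 3)*(3*k + 16)/((k + 8)*(3*k + 13)).
Factor: A=k + 3; B=k + 8; C=k + 13/3.
Need (k + 3)·f(k+1) − (k + 7)·f(k) = k + 13/3.
Bound: deg f ≤ 4.
Coefficient equations give f(k) = k*(k + 4)*(k**2 + 14*k + 63)/270.
Then R = B(k−1)f/C = k*(k + 4)*(k + 7)*(k**2 + 14*k + 63)/(90*(3*k + 13)), so s_k = R(k)·t_k = k*(k**2 + 14*k + 63)/(30*(k**3 + 14*k**2 + 63*k + 90)).
Δs = 3*(3*k + 13)/(k**5 + 25*k**4 + 245*k**3 + 1175*k**2 + 2754*k + 2520), as required.
Evaluate: s_(n+1) = (n**3 + 17*n**2 + 94*n + 78)/(30*(n**3 + 17*n**2 + 94*n + 168)); subtract s_(0) = 0 ⇒ S(n) = (n**3 + 17*n**2 + 94*n + 78)/(30*(n**3 + 17*n**2 + 94*n + 168)).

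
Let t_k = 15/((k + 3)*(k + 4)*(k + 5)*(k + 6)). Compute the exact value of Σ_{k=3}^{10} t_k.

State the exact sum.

Σ = 3/224

Compute t_(k+1)/t_k: get (k + 3)/(k + 7).
Factor: A=k + 3; B=k + 7; C=1.
f must satisfy (k + 3)·f(k+1) − (k + 6)·f(k) = 1.
deg f ≤ 3 (via 1,1,0).
Match coefficients ⇒ f(k) = k*(k**2 + 12*k + 47)/180.
R(k) = B(k−1)·f(k)/C(k) = k*(k + 6)*(k**2 + 12*k + 47)/180; s_k = R·t_k = k*(k**2 + 12*k + 47)/(12*(k + 3)*(k + 4)*(k + 5)).
Verify: 15/(k**4 + 18*k**3 + 119*k**2 + 342*k + 360) matches t_k.
Σ_(k=3)^(10) t_k = s_(11) − s_(3) = 55/672 − (23/336) = 3/224.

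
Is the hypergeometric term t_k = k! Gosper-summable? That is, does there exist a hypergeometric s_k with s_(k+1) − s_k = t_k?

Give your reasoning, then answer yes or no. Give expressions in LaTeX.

No. Not Gosper-summable.

Step 1: r(k) = k + 1.
Normal form (A,B,C) = (k + 1, 1, 1).
Set up (k + 1)·f(k+1) − (1)·f(k) − (1) = 0.
Bound: deg f ≤ -1.
d = -1 < 0 ⇒ no nonzero polynomial f; not summable.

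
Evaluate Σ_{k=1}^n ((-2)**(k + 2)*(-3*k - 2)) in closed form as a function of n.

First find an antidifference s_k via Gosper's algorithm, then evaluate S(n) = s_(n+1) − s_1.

r(k) = 2*(-3*k - 5)/(3*k + 2) after simplifying.
Take A(k)=-2, B(k)=1, C(k)=k + 2/3.
Set up (-2)·f(k+1) − (1)·f(k) − (k + 2/3) = 0.
d = 1 from the (0,0,1) case.
A polynomial solution: f(k) = -k/3.
Get s_k = R·t_k = (-2)**(k + 2)*k with R(k) = B(k−1)f(k)/C(k) = -k/(3*k + 2).
Δs = (-2)**(k + 2)*(-3*k - 2), as required.
Evaluate: s_(n+1) = (-2)**(n + 3)*(n + 1); subtract s_(1) = -8 ⇒ S(n) = -8*(-2)**n*n - 8*(-2)**n + 8.

S(n) = -8*(-2)**n*n - 8*(-2)**n + 8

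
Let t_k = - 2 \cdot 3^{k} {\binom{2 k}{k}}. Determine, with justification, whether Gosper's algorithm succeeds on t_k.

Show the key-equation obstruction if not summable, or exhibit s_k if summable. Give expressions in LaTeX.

Step 1: r(k) = 6*(2*k + 1)/(k + 1).
Take A(k)=12*k + 6, B(k)=k + 1, C(k)=1.
Key eq: (12*k + 6)·f(k+1) = (k)·f(k) + (1).
Bound: deg f ≤ -1.
deg f ≤ -1 is impossible — no certificate.

No — t_k has no hypergeometric antidifference.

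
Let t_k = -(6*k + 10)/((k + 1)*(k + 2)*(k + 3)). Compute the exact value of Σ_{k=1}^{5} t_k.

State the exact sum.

t_(k+1)/t_k = (k + 1)*(3*k + 8)/((k + 4)*(3*k + 5)).
Take A(k)=k + 1, B(k)=k + 4, C(k)=k + 5/3.
Solve (k + 1)·f(k+1) − (k + 3)·f(k) = k + 5/3.
deg f ≤ 2 (via 1,1,1).
Solving with deg f ≤ 2: f(k) = k*(2*k + 3)/3.
Then R = B(k−1)f/C = k*(k + 3)*(2*k + 3)/(3*k + 5), so s_k = R(k)·t_k = -2*k*(2*k + 3)/((k + 1)*(k + 2)).
Δs = 2*(-3*k - 5)/(k**3 + 6*k**2 + 11*k + 6), as required.
Sum = s_(6) − s_(1); s_(6) = -45/14, s_(1) = -5/3 ⇒ -65/42.

Σ = -65/42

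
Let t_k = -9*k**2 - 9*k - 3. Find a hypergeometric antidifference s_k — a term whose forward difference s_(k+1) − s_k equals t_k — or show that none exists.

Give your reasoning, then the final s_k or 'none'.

s_k = -3*k**3

t_(k+1)/t_k = (3*k**2 + 9*k + 7)/(3*k**2 + 3*k + 1).
Gosper form: A/B · C(k+1)/C(k) with A=1, B=1, C=k**2 + k + 1/3.
f must satisfy (1)·f(k+1) − (1)·f(k) = k**2 + k + 1/3.
Degrees (0,0,2) ⇒ d ≤ 3.
Solving with deg f ≤ 3: f(k) = k**3/3.
Certificate R = B(k−1)f/C = k**3/(3*k**2 + 3*k + 1) gives s_k = -3*k**3.
Check: Δs_k = 3*k**3 - 3*(k + 1)**3. ✓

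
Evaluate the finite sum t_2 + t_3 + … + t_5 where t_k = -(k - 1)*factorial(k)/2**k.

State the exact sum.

t_(k+1)/t_k = k*(k + 1)/(2*(k - 1)).
A = k/2 + 1/2, B = 1, C = k - 1.
f must satisfy (k/2 + 1/2)·f(k+1) − (1)·f(k) = k - 1.
d = 0 from the (1,0,1) case.
Coefficient equations give f(k) = 2.
So s_k = (B(k−1)f/C)·t_k = (2/(k - 1))·t_k = -2**(1 - k)*factorial(k).
Verify: -(k - 1)*factorial(k)/2**k matches t_k.
Telescoping: Σ = s_(6) − s_(2) = -45/2 − (-1) = -43/2.

Σ = -43/2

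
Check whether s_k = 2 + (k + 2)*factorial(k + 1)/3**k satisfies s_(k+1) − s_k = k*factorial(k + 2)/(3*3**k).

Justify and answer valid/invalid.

Valid — Δs_k = t_k.

s_(k+1) = 3**(-k - 1)*(k + 3)*factorial(k + 2) + 2
s_(k+1) − s_k = k*factorial(k + 2)/(3*3**k)
(s_(k+1) − s_k) − t_k = 0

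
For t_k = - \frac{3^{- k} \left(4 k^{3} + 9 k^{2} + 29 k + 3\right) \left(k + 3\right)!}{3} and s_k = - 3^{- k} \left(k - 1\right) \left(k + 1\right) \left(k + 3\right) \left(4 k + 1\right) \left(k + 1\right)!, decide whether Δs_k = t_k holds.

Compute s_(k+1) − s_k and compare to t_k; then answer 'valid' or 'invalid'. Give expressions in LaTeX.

Invalid: residual \frac{3^{- k} \left(4 k^{4} + 17 k^{3} + 35 k^{2} + 70 k + 9\right) \left(k + 1\right)!}{3} ≠ 0.

s_(k+1) = -k*(k + 2)*(k + 4)*(4*k + 5)*factorial(k + 2)/(3*3**k)
s_(k+1) − s_k = -(4*k**5 + 25*k**4 + 81*k**3 + 167*k**2 + 119*k + 9)*factorial(k + 1)/(3*3**k)
(s_(k+1) − s_k) − t_k = (4*k**4 + 17*k**3 + 35*k**2 + 70*k + 9)*factorial(k + 1)/(3*3**k)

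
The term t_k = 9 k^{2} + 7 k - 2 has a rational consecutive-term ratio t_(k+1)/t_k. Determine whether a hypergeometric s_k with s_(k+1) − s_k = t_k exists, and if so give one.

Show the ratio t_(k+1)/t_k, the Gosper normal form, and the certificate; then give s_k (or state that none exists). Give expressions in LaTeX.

Step 1: r(k) = (9*k**2 + 25*k + 14)/(9*k**2 + 7*k - 2).
Gosper form: A/B · C(k+1)/C(k) with A=1, B=1, C=k**2 + 7*k/9 - 2/9.
Set up (1)·f(k+1) − (1)·f(k) − (k**2 + 7*k/9 - 2/9) = 0.
Bound: deg f ≤ 3.
Solve for f: f(k) = k*(k + 1)*(3*k - 4)/9 (degree 3 ≤ 3).
R(k) = B(k−1)·f(k)/C(k) = k*(3*k - 4)/(9*k - 2); s_k = R·t_k = k*(3*k**2 - k - 4).
s_(k+1) − s_k = 9*k**2 + 7*k - 2 = t_k.

s_k = k \left(3 k^{2} - k - 4\right)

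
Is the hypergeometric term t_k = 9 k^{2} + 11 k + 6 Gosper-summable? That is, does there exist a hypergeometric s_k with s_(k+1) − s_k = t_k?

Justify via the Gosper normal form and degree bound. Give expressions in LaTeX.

Compute t_(k+1)/t_k: get (9*k**2 + 29*k + 26)/(9*k**2 + 11*k + 6).
So A=1 and B=1, with C=k**2 + 11*k/9 + 2/3.
Need (1)·f(k+1) − (1)·f(k) = k**2 + 11*k/9 + 2/3.
deg f ≤ 3 (via 0,0,2).
Coefficient equations give f(k) = k*(3*k**2 + k + 2)/9.
Then R = B(k−1)f/C = k*(3*k**2 + k + 2)/(9*k**2 + 11*k + 6), so s_k = R(k)·t_k = k*(3*k**2 + k + 2).
Verify: 9*k**2 + 11*k + 6 matches t_k.

Yes. s_k = k \left(3 k^{2} + k + 2\right).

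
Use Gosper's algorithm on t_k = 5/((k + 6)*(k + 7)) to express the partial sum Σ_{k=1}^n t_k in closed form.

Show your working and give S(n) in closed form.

r(k) = (k + 6)/(k + 8) after simplifying.
A = k + 6, B = k + 8, C = 1.
Set up (k + 6)·f(k+1) − (k + 7)·f(k) − (1) = 0.
deg f ≤ 1 (via 1,1,0).
A polynomial solution: f(k) = k/6.
R(k) = B(k−1)·f(k)/C(k) = k*(k + 7)/6; s_k = R·t_k = 5*k/(6*(k + 6)).
Verify: 5/(k**2 + 13*k + 42) matches t_k.
s_(n+1) = 5*(n + 1)/(6*(n + 7)) and s_(1) = 5/42, so S(n) = 5*n/(7*(n + 7)).

S(n) = 5*n/(7*(n + 7))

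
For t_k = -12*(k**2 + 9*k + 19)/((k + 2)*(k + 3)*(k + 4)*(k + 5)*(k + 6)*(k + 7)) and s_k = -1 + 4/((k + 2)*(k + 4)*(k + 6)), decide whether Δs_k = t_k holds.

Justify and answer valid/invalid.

valid (s_(k+1) − s_k reduces to t_k)

s_(k+1) = -1 + 4/((k + 3)*(k + 5)*(k + 7))
s_(k+1) − s_k = 4/((k + 3)*(k + 5)*(k + 7)) - 4/((k + 2)*(k + 4)*(k + 6))
(s_(k+1) − s_k) − t_k = 0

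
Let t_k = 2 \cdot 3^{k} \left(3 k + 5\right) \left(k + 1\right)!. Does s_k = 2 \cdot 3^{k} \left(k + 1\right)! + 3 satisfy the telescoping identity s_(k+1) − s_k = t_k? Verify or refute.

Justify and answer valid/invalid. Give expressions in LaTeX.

valid (s_(k+1) − s_k reduces to t_k)

s_(k+1) = 2*3**(k + 1)*factorial(k + 2) + 3
s_(k+1) − s_k = 2*3**k*(3*k + 5)*factorial(k + 1)
(s_(k+1) − s_k) − t_k = 0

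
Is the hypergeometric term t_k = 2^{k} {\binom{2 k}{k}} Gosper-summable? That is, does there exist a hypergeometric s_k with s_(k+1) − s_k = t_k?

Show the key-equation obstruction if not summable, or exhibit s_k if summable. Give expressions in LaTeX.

Compute t_(k+1)/t_k: get 4*(2*k + 1)/(k + 1).
Normal form (A,B,C) = (8*k + 4, k + 1, 1).
Set up (8*k + 4)·f(k+1) − (k)·f(k) − (1) = 0.
d = -1 from the (1,1,0) case.
deg f ≤ -1 is impossible — no certificate.

No — key equation has no polynomial f.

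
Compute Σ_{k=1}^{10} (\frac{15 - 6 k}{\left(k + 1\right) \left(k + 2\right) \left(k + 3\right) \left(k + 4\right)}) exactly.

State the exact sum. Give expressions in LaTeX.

Σ = 5/91

Ratio r(k) = (k + 1)*(2*k - 3)/((k + 5)*(2*k - 5)).
A = k + 1, B = k + 5, C = k - 5/2.
f must satisfy (k + 1)·f(k+1) − (k + 4)·f(k) = k - 5/2.
From deg A=1, deg B=1, deg C=1: d=3.
Solving with deg f ≤ 3: f(k) = -k*(2*k**2 + 12*k + 31)/18.
R(k) = B(k−1)·f(k)/C(k) = -k*(k + 4)*(2*k**2 + 12*k + 31)/(9*(2*k - 5)); s_k = R·t_k = k*(2*k**2 + 12*k + 31)/(3*(k + 1)*(k + 2)*(k + 3)).
Verify: 3*(5 - 2*k)/(k**4 + 10*k**3 + 35*k**2 + 50*k + 24) matches t_k.
Sum = s_(11) − s_(1); s_(11) = 495/728, s_(1) = 5/8 ⇒ 5/91.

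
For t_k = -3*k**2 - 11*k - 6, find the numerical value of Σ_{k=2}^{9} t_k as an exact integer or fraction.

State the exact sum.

The ratio is (3*k**2 + 17*k + 20)/(3*k**2 + 11*k + 6).
Gosper form: A/B · C(k+1)/C(k) with A=1, B=1, C=k**2 + 11*k/3 + 2.
Solve (1)·f(k+1) − (1)·f(k) = k**2 + 11*k/3 + 2.
Bound: deg f ≤ 3.
Solve for f: f(k) = k*(k**2 + 4*k + 1)/3 (degree 3 ≤ 3).
R(k) = B(k−1)·f(k)/C(k) = k*(k**2 + 4*k + 1)/((k + 3)*(3*k + 2)); s_k = R·t_k = k*(-k**2 - 4*k - 1).
Check: Δs_k = -3*k**2 - 11*k - 6. ✓
Sum = s_(10) − s_(2); s_(10) = -1410, s_(2) = -26 ⇒ -1384.

Σ = -1384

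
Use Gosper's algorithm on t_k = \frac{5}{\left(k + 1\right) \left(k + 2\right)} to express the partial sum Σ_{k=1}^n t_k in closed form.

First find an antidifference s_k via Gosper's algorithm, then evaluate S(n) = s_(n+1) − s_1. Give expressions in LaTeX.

S(n) = \frac{5 n}{2 \left(n + 2\right)}

Ratio r(k) = (k + 1)/(k + 3).
Take A(k)=k + 1, B(k)=k + 3, C(k)=1.
f must satisfy (k + 1)·f(k+1) − (k + 2)·f(k) = 1.
Degrees (1,1,0) ⇒ d ≤ 1.
Coefficient equations give f(k) = k.
Certificate R = B(k−1)f/C = k*(k + 2) gives s_k = 5*k/(k + 1).
Verify: 5/(k**2 + 3*k + 2) matches t_k.
s_(n+1) = 5*(n + 1)/(n + 2) and s_(1) = 5/2, so S(n) = 5*n/(2*(n + 2)).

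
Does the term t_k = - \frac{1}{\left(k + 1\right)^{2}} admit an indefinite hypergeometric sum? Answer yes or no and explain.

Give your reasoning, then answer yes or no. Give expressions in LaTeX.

Step 1: r(k) = (k + 1)**2/(k + 2)**2.
Factor: A=k**2 + 2*k + 1; B=k**2 + 4*k + 4; C=1.
f must satisfy (k**2 + 2*k + 1)·f(k+1) − (k**2 + 2*k + 1)·f(k) = 1.
d = 0 from the (2,2,0) case.
Generic f = c0 gives residual -1; -1 = 0 cannot hold, so t_k is not Gosper-summable.

No — the linear system for f has no solution.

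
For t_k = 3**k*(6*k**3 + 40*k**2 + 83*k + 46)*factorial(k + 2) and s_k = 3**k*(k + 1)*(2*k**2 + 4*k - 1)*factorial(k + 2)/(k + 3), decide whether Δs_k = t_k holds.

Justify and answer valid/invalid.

Invalid: residual -2*3**k*(6*k**4 + 58*k**3 + 201*k**2 + 291*k + 139)*factorial(k + 2)/((k + 3)*(k + 4)) ≠ 0.

s_(k+1) = 3**(k + 1)*(k + 2)*(2*k**2 + 8*k + 5)*factorial(k + 3)/(k + 4)
s_(k+1) − s_k = 3**k*(6*k**5 + 70*k**4 + 319*k**3 + 705*k**2 + 736*k + 274)*factorial(k + 2)/((k + 3)*(k + 4))
(s_(k+1) − s_k) − t_k = -2*3**k*(6*k**4 + 58*k**3 + 201*k**2 + 291*k + 139)*factorial(k + 2)/((k + 3)*(k + 4))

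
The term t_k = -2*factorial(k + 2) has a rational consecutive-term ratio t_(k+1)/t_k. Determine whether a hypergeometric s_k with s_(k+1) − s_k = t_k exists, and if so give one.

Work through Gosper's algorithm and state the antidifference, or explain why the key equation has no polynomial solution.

The ratio is k + 3.
Normal form (A,B,C) = (k + 3, 1, 1).
Solve (k + 3)·f(k+1) − (1)·f(k) = 1.
From deg A=1, deg B=0, deg C=0: d=-1.
Bound -1 < 0, so the key equation has no polynomial solution.

none (Gosper's algorithm certifies no s_k)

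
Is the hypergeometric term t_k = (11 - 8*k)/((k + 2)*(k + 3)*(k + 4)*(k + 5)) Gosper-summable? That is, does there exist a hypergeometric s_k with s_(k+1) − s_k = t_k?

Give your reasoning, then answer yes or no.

The ratio is (k + 2)*(8*k - 3)/((k + 6)*(8*k - 11)).
Take A(k)=k + 2, B(k)=k + 6, C(k)=k - 11/8.
Need (k + 2)·f(k+1) − (k + 5)·f(k) = k - 11/8.
Degrees (1,1,1) ⇒ d ≤ 3.
Solve for f: f(k) = -k*(k**2 + 9*k + 122)/192 (degree 3 ≤ 3).
So s_k = (B(k−1)f/C)·t_k = (-k*(k + 5)*(k**2 + 9*k + 122)/(24*(8*k - 11)))·t_k = k*(k**2 + 9*k + 122)/(24*(k + 2)*(k + 3)*(k + 4)).
Verify: (11 - 8*k)/(k**4 + 14*k**3 + 71*k**2 + 154*k + 120) matches t_k.

Yes. s_k = k*(k**2 + 9*k + 122)/(24*(k + 2)*(k + 3)*(k + 4)).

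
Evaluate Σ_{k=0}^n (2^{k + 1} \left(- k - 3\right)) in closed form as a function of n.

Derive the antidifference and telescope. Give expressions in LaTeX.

Compute t_(k+1)/t_k: get 2*(k + 4)/(k + 3).
So A=2 and B=1, with C=k + 3.
Need (2)·f(k+1) − (1)·f(k) = k + 3.
Bound: deg f ≤ 1.
Solve for f: f(k) = k + 1 (degree 1 ≤ 1).
Then R = B(k−1)f/C = (k + 1)/(k + 3), so s_k = R(k)·t_k = 2**(k + 1)*(-k - 1).
Δs = 2**(k + 1)*(-k - 3), as required.
Σ_(k=0)^n t_k = s_(n+1) − s_(0) = (2**(n + 2)*(-n - 2)) − (-2), i.e. -4*2**n*n - 8*2**n + 2.

S(n) = - 4 \cdot 2^{n} n - 8 \cdot 2^{n} + 2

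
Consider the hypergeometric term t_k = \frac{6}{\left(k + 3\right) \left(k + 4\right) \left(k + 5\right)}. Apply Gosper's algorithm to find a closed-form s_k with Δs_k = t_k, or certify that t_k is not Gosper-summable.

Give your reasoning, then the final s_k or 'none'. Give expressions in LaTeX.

Compute t_(k+1)/t_k: get (k + 3)/(k + 6).
So A=k + 3 and B=k + 6, with C=1.
Need (k + 3)·f(k+1) − (k + 5)·f(k) = 1.
From deg A=1, deg B=1, deg C=0: d=2.
A polynomial solution: f(k) = k*(k + 7)/24.
Get s_k = R·t_k = k*(k + 7)/(4*(k + 3)*(k + 4)) with R(k) = B(k−1)f(k)/C(k) = k*(k + 5)*(k + 7)/24.
Δs = 6/(k**3 + 12*k**2 + 47*k + 60), as required.

s_k = \frac{k \left(k + 7\right)}{4 \left(k + 3\right) \left(k + 4\right)}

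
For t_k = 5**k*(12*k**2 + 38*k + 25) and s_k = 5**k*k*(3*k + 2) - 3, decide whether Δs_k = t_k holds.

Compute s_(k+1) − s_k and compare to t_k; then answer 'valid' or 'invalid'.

Valid: the claim telescopes to t_k.

s_(k+1) = 5**(k + 1)*(k + 1)*(3*k + 5) - 3
s_(k+1) − s_k = 5**k*(12*k**2 + 38*k + 25)
(s_(k+1) − s_k) − t_k = 0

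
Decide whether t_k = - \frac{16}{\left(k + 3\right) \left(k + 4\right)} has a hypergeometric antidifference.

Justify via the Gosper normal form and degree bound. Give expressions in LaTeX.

Ratio r(k) = (k + 3)/(k + 5).
Normal form (A,B,C) = (k + 3, k + 5, 1).
Need (k + 3)·f(k+1) − (k + 4)·f(k) = 1.
Bound: deg f ≤ 1.
Solve for f: f(k) = k/3 (degree 1 ≤ 1).
Then R = B(k−1)f/C = k*(k + 4)/3, so s_k = R(k)·t_k = -16*k/(3*k + 9).
s_(k+1) − s_k = -16/(k**2 + 7*k + 12) = t_k.

Yes. s_k = - \frac{16 k}{3 k + 9}.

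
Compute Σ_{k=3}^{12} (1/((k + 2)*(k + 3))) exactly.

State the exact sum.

Σ = 2/15

Step 1: r(k) = (k + 2)/(k + 4).
Factor: A=k + 2; B=k + 4; C=1.
f must satisfy (k + 2)·f(k+1) − (k + 3)·f(k) = 1.
d = 1 from the (1,1,0) case.
Coefficient equations give f(k) = k/2.
Get s_k = R·t_k = k/(2*(k + 2)) with R(k) = B(k−1)f(k)/C(k) = k*(k + 3)/2.
s_(k+1) − s_k = 1/(k**2 + 5*k + 6) = t_k.
Telescoping: Σ = s_(13) − s_(3) = 13/30 − (3/10) = 2/15.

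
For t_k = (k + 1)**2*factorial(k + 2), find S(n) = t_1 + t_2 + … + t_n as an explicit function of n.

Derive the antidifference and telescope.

Step 1: r(k) = (k + 2)**2*(k + 3)/(k + 1)**2.
Normal form (A,B,C) = (k + 3, 1, k**2 + 2*k + 1).
Solve (k + 3)·f(k+1) − (1)·f(k) = k**2 + 2*k + 1.
d = 1 from the (1,0,2) case.
Solving with deg f ≤ 1: f(k) = k - 1.
So s_k = (B(k−1)f/C)·t_k = ((k - 1)/(k + 1)**2)·t_k = (k - 1)*factorial(k + 2).
Δs = (k + 1)**2*factorial(k + 2), as required.
s_(n+1) = n*factorial(n + 3) and s_(1) = 0, so S(n) = n*factorial(n + 3).

S(n) = n*factorial(n + 3)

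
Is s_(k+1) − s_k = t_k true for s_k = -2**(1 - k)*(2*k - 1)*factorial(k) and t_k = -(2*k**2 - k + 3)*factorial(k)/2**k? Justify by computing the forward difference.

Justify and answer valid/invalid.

s_(k+1) = -(2*k + 1)*factorial(k + 1)/2**k
s_(k+1) − s_k = -(2*k**2 - k + 3)*factorial(k)/2**k
(s_(k+1) − s_k) − t_k = 0

Valid: the claim telescopes to t_k.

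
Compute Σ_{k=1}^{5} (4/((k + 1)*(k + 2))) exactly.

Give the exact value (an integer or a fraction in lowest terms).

Σ = 10/7

The ratio is (k + 1)/(k + 3).
A = k + 1, B = k + 3, C = 1.
Solve (k + 1)·f(k+1) − (k + 2)·f(k) = 1.
Degrees (1,1,0) ⇒ d ≤ 1.
Solve for f: f(k) = k (degree 1 ≤ 1).
Then R = B(k−1)f/C = k*(k + 2), so s_k = R(k)·t_k = 4*k/(k + 1).
Δs = 4/(k**2 + 3*k + 2), as required.
Σ_(k=1)^(5) t_k = s_(6) − s_(1) = 24/7 − (2) = 10/7.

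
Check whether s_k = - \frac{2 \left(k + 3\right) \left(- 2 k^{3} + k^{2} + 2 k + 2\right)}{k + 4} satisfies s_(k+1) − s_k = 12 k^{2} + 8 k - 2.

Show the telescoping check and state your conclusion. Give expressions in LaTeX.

s_(k+1) = 2*(2*k**4 + 13*k**3 + 22*k**2 + 5*k - 12)/(k + 5)
s_(k+1) − s_k = 12*(k**4 + 9*k**3 + 21*k**2 + 9*k - 3)/(k**2 + 9*k + 20)
(s_(k+1) − s_k) − t_k = 2*(-4*k**3 - 29*k**2 - 17*k + 2)/(k**2 + 9*k + 20)

Invalid: residual \frac{2 \left(- 4 k^{3} - 29 k^{2} - 17 k + 2\right)}{k^{2} + 9 k + 20} ≠ 0.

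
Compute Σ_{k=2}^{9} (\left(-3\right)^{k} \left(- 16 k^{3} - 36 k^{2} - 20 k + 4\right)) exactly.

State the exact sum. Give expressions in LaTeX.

Σ = 233774784

The ratio is 3*(-4*k**3 - 21*k**2 - 35*k - 17)/(4*k**3 + 9*k**2 + 5*k - 1).
Factor: A=-3; B=1; C=k**3 + 9*k**2/4 + 5*k/4 - 1/4.
Key eq: (-3)·f(k+1) = (1)·f(k) + (k**3 + 9*k**2/4 + 5*k/4 - 1/4).
From deg A=0, deg B=0, deg C=3: d=3.
Coefficient equations give f(k) = -(4*k**3 - 4*k - 1)/16.
Certificate R = B(k−1)f/C = -(4*k**3 - 4*k - 1)/(4*(4*k**3 + 9*k**2 + 5*k - 1)) gives s_k = (-3)**k*(4*k**3 - 4*k - 1).
Verify: 4*(-3)**k*(-k**3 + 4*k - 3*(k + 1)**3 + 4) matches t_k.
Sum = s_(10) − s_(2); s_(10) = 233774991, s_(2) = 207 ⇒ 233774784.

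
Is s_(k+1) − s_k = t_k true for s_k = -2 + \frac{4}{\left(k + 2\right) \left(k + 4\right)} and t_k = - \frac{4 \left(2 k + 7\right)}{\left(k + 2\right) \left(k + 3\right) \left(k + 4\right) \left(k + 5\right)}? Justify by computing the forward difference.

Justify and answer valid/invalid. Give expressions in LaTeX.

s_(k+1) = -2 + 4/((k + 3)*(k + 5))
s_(k+1) − s_k = 4*(-2*k - 7)/(k**4 + 14*k**3 + 71*k**2 + 154*k + 120)
(s_(k+1) − s_k) − t_k = 0

valid (s_(k+1) − s_k reduces to t_k)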